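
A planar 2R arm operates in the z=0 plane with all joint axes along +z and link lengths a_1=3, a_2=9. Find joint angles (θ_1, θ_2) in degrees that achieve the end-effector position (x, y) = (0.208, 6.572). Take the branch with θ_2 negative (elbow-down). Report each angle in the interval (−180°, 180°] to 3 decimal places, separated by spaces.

cos θ_2 = (43.2344−3²−9²)/(2·3·9) = -0.8660; θ_2 = -150.0004° (elbow-down)
β = atan2(6.5720,0.2080) = 88.1872°; ψ = atan2(-4.4999,-4.7943) = -136.8137°
θ_1 = β − ψ = 225.0010°

-134.999 -150.000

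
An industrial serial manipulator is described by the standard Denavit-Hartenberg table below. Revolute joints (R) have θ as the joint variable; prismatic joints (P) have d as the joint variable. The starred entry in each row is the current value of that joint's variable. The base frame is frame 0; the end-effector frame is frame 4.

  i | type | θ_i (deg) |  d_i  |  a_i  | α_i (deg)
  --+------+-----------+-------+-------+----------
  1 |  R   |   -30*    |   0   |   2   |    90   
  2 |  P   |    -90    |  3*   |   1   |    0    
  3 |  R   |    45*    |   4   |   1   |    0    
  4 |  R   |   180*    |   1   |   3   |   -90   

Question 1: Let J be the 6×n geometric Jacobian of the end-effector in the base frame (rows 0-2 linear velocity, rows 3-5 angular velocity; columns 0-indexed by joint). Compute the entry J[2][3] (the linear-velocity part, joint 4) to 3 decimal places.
axis z_3 = (-0.5000,-0.8660,0.0000); lever o_n−o_3 = (-2.3371,0.1946,2.1213)
cross product → J_v[:, 3] = (-1.8371,1.0607,-2.1213)
J_ω[:, 3] = z_3
entry J[2][3] = -2.1213

-2.121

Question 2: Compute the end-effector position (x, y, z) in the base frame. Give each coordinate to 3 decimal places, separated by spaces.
after link 1: o_1 = (1.7321, -1.0000, 0.0000)
after link 2: o_2 = (0.2321, -3.5981, -1.0000)
after link 3: o_3 = (-1.1556, -7.4157, -1.7071)
after link 4: o_4 = (-3.4927, -7.2211, 0.4142)

-3.493 -7.221 0.414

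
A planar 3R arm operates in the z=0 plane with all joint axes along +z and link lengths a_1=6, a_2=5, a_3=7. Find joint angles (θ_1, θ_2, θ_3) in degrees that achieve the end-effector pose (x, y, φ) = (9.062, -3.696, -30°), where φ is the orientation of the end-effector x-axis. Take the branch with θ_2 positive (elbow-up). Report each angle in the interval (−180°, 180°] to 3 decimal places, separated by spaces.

-59.997 150.002 -120.005

wrist centre = target − a_3·(cos φ, sin φ) = (2.9998, -0.1960)
cos θ_2 = (9.0373−6²−5²)/(2·6·5) = -0.8660; θ_2 = 150.0022° (elbow-up)
β = atan2(-0.1960,2.9998) = -3.7382°; ψ = atan2(2.4998,1.6698) = 56.2589°
θ_1 = β − ψ = -59.9971°
θ_3 = φ − θ_1 − θ_2 = -120.0051° (wrapped to (-180°,180°])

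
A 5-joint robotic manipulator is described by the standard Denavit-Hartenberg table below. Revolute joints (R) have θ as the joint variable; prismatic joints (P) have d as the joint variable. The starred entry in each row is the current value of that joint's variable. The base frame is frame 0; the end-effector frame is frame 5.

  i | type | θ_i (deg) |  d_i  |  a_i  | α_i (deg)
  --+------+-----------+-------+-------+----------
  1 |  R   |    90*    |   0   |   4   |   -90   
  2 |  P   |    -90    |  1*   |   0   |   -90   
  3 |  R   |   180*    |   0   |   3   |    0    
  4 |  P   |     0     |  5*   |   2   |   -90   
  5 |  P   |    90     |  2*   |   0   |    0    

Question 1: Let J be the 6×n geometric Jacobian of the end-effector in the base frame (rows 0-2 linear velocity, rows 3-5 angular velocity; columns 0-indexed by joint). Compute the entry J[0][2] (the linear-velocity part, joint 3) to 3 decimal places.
axis z_2 = (-0.0000,1.0000,-0.0000); lever o_n−o_2 = (-2.0000,5.0000,-5.0000)
cross product → J_v[:, 2] = (-5.0000,0.0000,2.0000)
J_ω[:, 2] = z_2
entry J[0][2] = -5.0000

-5.000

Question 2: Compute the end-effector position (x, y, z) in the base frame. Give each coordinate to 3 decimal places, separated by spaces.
-3.000 9.000 -5.000

after link 1: o_1 = (0.0000, 4.0000, 0.0000)
after link 2: o_2 = (-1.0000, 4.0000, 0.0000)
after link 3: o_3 = (-1.0000, 4.0000, -3.0000)
after link 4: o_4 = (-1.0000, 9.0000, -5.0000)
after link 5: o_5 = (-3.0000, 9.0000, -5.0000)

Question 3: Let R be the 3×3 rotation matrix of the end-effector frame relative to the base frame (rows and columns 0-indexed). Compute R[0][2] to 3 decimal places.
-1.000

End-effector z-axis (col 2 of R) = (-1.0000,0.0000,-0.0000)
R[0][2] = -1.0000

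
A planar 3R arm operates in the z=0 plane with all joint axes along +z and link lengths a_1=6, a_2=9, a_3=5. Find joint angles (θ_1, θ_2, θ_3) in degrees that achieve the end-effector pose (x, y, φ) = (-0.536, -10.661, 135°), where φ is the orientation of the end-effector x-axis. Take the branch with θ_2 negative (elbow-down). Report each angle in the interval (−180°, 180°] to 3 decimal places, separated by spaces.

wrist centre = target − a_3·(cos φ, sin φ) = (2.9995, -14.1965)
cos θ_2 = (210.5388−6²−9²)/(2·6·9) = 0.8661; θ_2 = -29.9915° (elbow-down)
β = atan2(-14.1965,2.9995) = -78.0696°; ψ = atan2(-4.4988,13.7949) = -18.0624°
θ_1 = β − ψ = -60.0073°
θ_3 = φ − θ_1 − θ_2 = -135.0012° (wrapped to (-180°,180°])

-60.007 -29.991 -135.001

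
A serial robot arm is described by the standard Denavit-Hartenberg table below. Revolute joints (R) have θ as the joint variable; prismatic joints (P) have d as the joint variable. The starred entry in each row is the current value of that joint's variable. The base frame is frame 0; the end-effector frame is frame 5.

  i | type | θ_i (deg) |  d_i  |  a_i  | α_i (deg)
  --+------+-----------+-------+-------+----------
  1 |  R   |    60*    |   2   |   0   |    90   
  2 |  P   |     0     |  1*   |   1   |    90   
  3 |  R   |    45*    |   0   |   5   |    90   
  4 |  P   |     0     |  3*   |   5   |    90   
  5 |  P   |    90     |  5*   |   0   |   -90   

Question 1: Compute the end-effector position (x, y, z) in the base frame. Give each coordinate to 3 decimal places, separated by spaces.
after link 1: o_1 = (0.0000, 0.0000, 2.0000)
after link 2: o_2 = (1.3660, 0.3660, 2.0000)
after link 3: o_3 = (6.1957, 1.6601, 2.0000)
after link 4: o_4 = (10.2488, 5.8520, 2.0000)
after link 5: o_5 = (10.2488, 5.8520, 7.0000)

10.249 5.852 7.000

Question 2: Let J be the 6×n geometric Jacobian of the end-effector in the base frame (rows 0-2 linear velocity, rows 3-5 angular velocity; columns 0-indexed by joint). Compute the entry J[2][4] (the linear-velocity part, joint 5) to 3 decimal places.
1.000

prismatic axis z_4 = (-0.0000,0.0000,1.0000)
J_v[:, 4] = z_4; J_ω[:, 4] = (0,0,0)
entry J[2][4] = 1.0000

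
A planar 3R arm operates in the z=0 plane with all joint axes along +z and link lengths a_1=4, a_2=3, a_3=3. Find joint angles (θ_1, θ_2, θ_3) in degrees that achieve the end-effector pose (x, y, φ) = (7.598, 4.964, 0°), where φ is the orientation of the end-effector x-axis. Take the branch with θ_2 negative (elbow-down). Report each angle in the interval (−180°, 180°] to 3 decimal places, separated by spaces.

wrist centre = target − a_3·(cos φ, sin φ) = (4.5980, 4.9640)
cos θ_2 = (45.7829−4²−3²)/(2·4·3) = 0.8660; θ_2 = -30.0082° (elbow-down)
β = atan2(4.9640,4.5980) = 47.1920°; ψ = atan2(-1.5004,6.5979) = -12.8113°
θ_1 = β − ψ = 60.0033°
θ_3 = φ − θ_1 − θ_2 = -29.9952° (wrapped to (-180°,180°])

60.003 -30.008 -29.995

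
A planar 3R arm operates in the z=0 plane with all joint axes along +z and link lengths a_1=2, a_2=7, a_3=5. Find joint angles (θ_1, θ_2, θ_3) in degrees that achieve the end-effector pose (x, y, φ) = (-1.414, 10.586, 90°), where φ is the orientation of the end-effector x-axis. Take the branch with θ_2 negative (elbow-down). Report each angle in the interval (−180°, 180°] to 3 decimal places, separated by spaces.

-135.009 -134.995 0.003

wrist centre = target − a_3·(cos φ, sin φ) = (-1.4140, 5.5860)
cos θ_2 = (33.2028−2²−7²)/(2·2·7) = -0.7070; θ_2 = -134.9948° (elbow-down)
β = atan2(5.5860,-1.4140) = 104.2051°; ψ = atan2(-4.9502,-2.9493) = -120.7863°
θ_1 = β − ψ = 224.9913°
θ_3 = φ − θ_1 − θ_2 = 0.0035° (wrapped to (-180°,180°])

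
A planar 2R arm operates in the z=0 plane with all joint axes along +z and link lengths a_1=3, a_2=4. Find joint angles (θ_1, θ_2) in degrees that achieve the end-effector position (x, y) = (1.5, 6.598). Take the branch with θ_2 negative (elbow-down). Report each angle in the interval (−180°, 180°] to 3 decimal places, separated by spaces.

cos θ_2 = (45.7836−3²−4²)/(2·3·4) = 0.8660; θ_2 = -30.0048° (elbow-down)
β = atan2(6.5980,1.5000) = 77.1920°; ψ = atan2(-2.0003,6.4639) = -17.1949°
θ_1 = β − ψ = 94.3869°

94.387 -30.005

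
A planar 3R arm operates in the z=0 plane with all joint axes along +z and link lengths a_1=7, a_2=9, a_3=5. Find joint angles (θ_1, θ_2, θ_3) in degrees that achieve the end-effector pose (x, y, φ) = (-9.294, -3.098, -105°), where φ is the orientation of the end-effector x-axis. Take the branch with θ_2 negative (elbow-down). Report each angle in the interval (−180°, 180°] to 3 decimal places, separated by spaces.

wrist centre = target − a_3·(cos φ, sin φ) = (-7.9999, 1.7316)
cos θ_2 = (66.9970−7²−9²)/(2·7·9) = -0.5000; θ_2 = -120.0016° (elbow-down)
β = atan2(1.7316,-7.9999) = 167.7864°; ψ = atan2(-7.7941,2.4998) = -72.2175°
θ_1 = β − ψ = 240.0039°
θ_3 = φ − θ_1 − θ_2 = 134.9977° (wrapped to (-180°,180°])

-119.996 -120.002 134.998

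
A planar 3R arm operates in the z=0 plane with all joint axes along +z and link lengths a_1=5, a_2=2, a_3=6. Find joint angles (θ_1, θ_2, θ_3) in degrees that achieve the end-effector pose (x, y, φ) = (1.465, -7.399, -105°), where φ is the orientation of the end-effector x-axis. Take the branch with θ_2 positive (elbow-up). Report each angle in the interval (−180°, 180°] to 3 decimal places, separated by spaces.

-44.995 150.004 149.991

wrist centre = target − a_3·(cos φ, sin φ) = (3.0179, -1.6034)
cos θ_2 = (11.6788−5²−2²)/(2·5·2) = -0.8661; θ_2 = 150.0037° (elbow-up)
β = atan2(-1.6034,3.0179) = -27.9821°; ψ = atan2(0.9999,3.2679) = 17.0127°
θ_1 = β − ψ = -44.9949°
θ_3 = φ − θ_1 − θ_2 = 149.9911° (wrapped to (-180°,180°])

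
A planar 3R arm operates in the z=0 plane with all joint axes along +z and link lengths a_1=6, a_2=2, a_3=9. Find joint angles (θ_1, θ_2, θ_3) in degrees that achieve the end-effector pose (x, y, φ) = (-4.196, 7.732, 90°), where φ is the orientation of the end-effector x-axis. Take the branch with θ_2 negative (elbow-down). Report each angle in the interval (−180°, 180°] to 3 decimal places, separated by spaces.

-150.001 -150.005 30.006

wrist centre = target − a_3·(cos φ, sin φ) = (-4.1960, -1.2680)
cos θ_2 = (19.2142−6²−2²)/(2·6·2) = -0.8661; θ_2 = -150.0055° (elbow-down)
β = atan2(-1.2680,-4.1960) = -163.1856°; ψ = atan2(-0.9998,4.2679) = -13.1850°
θ_1 = β − ψ = -150.0006°
θ_3 = φ − θ_1 − θ_2 = 30.0061° (wrapped to (-180°,180°])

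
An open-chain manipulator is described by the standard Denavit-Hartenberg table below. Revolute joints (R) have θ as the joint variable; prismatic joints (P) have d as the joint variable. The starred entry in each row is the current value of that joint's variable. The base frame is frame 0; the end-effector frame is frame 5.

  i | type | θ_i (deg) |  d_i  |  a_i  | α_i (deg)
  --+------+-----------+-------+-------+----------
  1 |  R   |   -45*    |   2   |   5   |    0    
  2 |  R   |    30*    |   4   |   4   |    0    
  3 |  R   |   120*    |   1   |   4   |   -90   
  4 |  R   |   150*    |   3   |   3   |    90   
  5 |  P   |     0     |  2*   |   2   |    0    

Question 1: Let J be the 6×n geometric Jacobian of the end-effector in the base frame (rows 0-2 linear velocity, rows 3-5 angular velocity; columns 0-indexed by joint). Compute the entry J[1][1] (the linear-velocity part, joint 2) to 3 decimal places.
0.793

axis z_1 = (0.0000,0.0000,1.0000); lever o_n−o_1 = (0.7925,-1.1647,0.7679)
cross product → J_v[:, 1] = (1.1647,0.7925,-0.0000)
J_ω[:, 1] = z_1
entry J[1][1] = 0.7925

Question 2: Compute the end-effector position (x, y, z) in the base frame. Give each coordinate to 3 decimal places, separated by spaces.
4.328 -4.700 2.768

after link 1: o_1 = (3.5355, -3.5355, 2.0000)
after link 2: o_2 = (7.3992, -4.5708, 6.0000)
after link 3: o_3 = (6.3640, -0.7071, 7.0000)
after link 4: o_4 = (4.1386, -3.9931, 5.5000)
after link 5: o_5 = (4.3281, -4.7002, 2.7679)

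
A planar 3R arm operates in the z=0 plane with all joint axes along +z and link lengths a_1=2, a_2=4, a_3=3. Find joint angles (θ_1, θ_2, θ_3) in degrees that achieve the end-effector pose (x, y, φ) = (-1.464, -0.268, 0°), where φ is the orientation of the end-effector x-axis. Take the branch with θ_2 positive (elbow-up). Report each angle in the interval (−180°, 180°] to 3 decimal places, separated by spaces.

wrist centre = target − a_3·(cos φ, sin φ) = (-4.4640, -0.2680)
cos θ_2 = (19.9991−2²−4²)/(2·2·4) = -0.0001; θ_2 = 90.0032° (elbow-up)
β = atan2(-0.2680,-4.4640) = -176.5643°; ψ = atan2(4.0000,1.9998) = 63.4375°
θ_1 = β − ψ = -240.0018°
θ_3 = φ − θ_1 − θ_2 = 149.9986° (wrapped to (-180°,180°])

119.998 90.003 149.999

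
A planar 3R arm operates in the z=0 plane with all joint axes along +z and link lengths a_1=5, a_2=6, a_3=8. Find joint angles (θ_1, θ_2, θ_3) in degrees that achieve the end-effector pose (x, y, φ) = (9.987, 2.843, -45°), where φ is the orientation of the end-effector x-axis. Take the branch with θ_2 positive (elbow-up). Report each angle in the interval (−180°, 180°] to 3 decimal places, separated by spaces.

wrist centre = target − a_3·(cos φ, sin φ) = (4.3301, 8.4999)
cos θ_2 = (90.9977−5²−6²)/(2·5·6) = 0.5000; θ_2 = 60.0026° (elbow-up)
β = atan2(8.4999,4.3301) = 63.0040°; ψ = atan2(5.1963,7.9998) = 33.0059°
θ_1 = β − ψ = 29.9981°
θ_3 = φ − θ_1 − θ_2 = -135.0006° (wrapped to (-180°,180°])

29.998 60.003 -135.001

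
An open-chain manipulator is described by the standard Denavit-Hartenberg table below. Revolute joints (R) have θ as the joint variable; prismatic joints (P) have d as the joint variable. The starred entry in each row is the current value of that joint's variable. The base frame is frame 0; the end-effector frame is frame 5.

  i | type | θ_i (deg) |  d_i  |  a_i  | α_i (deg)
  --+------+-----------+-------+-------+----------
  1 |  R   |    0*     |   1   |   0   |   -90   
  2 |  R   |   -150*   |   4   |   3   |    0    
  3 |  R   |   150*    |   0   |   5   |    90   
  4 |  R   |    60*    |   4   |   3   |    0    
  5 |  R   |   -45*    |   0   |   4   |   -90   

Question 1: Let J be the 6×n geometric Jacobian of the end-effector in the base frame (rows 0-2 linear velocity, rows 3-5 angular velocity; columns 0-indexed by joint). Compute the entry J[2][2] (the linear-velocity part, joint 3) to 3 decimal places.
axis z_2 = (0.0000,1.0000,0.0000); lever o_n−o_2 = (10.3637,3.6334,4.0000)
cross product → J_v[:, 2] = (4.0000,0.0000,-10.3637)
J_ω[:, 2] = z_2
entry J[2][2] = -10.3637

-10.364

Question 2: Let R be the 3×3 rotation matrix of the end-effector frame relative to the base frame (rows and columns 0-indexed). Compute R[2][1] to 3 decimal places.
End-effector y-axis (col 1 of R) = (-0.0000,0.0000,-1.0000)
R[2][1] = -1.0000

-1.000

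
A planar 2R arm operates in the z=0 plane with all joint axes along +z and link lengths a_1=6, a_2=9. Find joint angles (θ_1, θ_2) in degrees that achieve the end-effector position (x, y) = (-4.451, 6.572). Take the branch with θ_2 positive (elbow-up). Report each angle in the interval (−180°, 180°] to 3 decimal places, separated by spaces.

cos θ_2 = (63.0026−6²−9²)/(2·6·9) = -0.5000; θ_2 = 119.9984° (elbow-up)
β = atan2(6.5720,-4.4510) = 124.1085°; ψ = atan2(7.7944,1.5002) = 79.1052°
θ_1 = β − ψ = 45.0032°

45.003 119.998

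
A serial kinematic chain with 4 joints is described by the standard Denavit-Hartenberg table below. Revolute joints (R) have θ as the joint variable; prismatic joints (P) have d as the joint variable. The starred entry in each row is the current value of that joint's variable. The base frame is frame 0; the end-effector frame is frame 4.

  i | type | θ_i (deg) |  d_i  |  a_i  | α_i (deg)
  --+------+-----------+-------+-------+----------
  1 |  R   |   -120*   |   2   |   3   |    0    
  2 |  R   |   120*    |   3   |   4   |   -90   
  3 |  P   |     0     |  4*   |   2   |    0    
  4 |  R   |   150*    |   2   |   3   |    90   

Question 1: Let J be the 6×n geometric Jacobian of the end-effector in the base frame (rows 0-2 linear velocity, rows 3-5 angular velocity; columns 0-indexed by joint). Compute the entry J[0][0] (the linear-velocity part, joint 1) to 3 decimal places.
axis z_0 = ẑ; lever o_n−o_0 = (1.9019,3.4019,3.5000)
cross product → J_v[:, 0] = (-3.4019,1.9019,0.0000)
J_ω[:, 0] = z_0
entry J[0][0] = -3.4019

-3.402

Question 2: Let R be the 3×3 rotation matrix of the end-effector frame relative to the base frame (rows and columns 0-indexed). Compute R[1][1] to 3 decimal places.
1.000

End-effector y-axis (col 1 of R) = (-0.0000,1.0000,0.0000)
R[1][1] = 1.0000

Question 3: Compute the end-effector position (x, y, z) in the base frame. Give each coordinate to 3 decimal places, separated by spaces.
1.902 3.402 3.500

after link 1: o_1 = (-1.5000, -2.5981, 2.0000)
after link 2: o_2 = (2.5000, -2.5981, 5.0000)
after link 3: o_3 = (4.5000, 1.4019, 5.0000)
after link 4: o_4 = (1.9019, 3.4019, 3.5000)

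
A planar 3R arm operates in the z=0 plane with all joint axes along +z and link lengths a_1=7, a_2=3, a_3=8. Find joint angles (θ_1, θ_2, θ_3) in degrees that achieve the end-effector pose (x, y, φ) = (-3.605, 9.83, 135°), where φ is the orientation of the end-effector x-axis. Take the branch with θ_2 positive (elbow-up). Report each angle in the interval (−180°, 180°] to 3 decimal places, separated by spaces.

45.002 150.005 -60.007

wrist centre = target − a_3·(cos φ, sin φ) = (2.0519, 4.1731)
cos θ_2 = (21.6253−7²−3²)/(2·7·3) = -0.8661; θ_2 = 150.0046° (elbow-up)
β = atan2(4.1731,2.0519) = 63.8176°; ψ = atan2(1.4998,4.4018) = 18.8151°
θ_1 = β − ψ = 45.0024°
θ_3 = φ − θ_1 − θ_2 = -60.0070° (wrapped to (-180°,180°])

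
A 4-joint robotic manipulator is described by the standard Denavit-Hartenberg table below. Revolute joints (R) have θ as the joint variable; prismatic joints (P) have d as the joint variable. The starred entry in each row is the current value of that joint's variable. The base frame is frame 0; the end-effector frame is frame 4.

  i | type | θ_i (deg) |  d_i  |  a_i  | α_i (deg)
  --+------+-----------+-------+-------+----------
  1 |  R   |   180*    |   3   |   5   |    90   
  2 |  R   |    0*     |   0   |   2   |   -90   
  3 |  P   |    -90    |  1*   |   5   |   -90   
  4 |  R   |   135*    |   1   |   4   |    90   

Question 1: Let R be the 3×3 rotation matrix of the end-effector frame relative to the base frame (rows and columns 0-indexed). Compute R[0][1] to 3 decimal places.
-1.000

End-effector y-axis (col 1 of R) = (-1.0000,0.0000,0.0000)
R[0][1] = -1.0000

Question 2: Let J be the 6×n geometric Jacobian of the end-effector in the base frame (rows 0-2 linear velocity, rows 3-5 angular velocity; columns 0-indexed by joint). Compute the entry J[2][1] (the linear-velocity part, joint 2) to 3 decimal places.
3.000

axis z_1 = (0.0000,1.0000,0.0000); lever o_n−o_1 = (-3.0000,2.1716,-1.8284)
cross product → J_v[:, 1] = (-1.8284,0.0000,3.0000)
J_ω[:, 1] = z_1
entry J[2][1] = 3.0000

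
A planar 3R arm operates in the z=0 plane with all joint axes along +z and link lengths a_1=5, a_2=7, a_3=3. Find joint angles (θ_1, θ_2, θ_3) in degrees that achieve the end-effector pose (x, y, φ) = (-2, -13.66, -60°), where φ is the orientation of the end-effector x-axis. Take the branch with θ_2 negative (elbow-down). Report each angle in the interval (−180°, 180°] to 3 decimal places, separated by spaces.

-89.995 -30.009 60.004

wrist centre = target − a_3·(cos φ, sin φ) = (-3.5000, -11.0619)
cos θ_2 = (134.6162−5²−7²)/(2·5·7) = 0.8659; θ_2 = -30.0092° (elbow-down)
β = atan2(-11.0619,-3.5000) = -107.5574°; ψ = atan2(-3.5010,11.0616) = -17.5624°
θ_1 = β − ψ = -89.9950°
θ_3 = φ − θ_1 − θ_2 = 60.0042° (wrapped to (-180°,180°])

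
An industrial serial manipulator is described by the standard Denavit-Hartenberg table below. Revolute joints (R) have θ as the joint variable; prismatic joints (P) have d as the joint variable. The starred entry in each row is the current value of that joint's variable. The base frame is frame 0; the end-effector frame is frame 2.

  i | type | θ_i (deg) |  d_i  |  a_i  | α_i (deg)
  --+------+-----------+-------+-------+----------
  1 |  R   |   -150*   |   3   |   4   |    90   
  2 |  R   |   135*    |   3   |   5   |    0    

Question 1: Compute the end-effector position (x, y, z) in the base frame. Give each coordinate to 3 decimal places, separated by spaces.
after link 1: o_1 = (-3.4641, -2.0000, 3.0000)
after link 2: o_2 = (-1.9022, 2.3658, 6.5355)

-1.902 2.366 6.536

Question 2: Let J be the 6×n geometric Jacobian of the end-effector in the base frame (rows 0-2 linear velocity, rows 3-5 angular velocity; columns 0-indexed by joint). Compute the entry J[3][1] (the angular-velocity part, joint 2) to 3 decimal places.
-0.500

axis z_1 = (-0.5000,0.8660,0.0000); lever o_n−o_1 = (1.5619,4.3658,3.5355)
cross product → J_v[:, 1] = (3.0619,1.7678,-3.5355)
J_ω[:, 1] = z_1
entry J[3][1] = -0.5000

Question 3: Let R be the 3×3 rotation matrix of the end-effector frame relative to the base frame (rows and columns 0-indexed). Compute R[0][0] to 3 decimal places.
0.612

End-effector x-axis (col 0 of R) = (0.6124,0.3536,0.7071)
R[0][0] = 0.6124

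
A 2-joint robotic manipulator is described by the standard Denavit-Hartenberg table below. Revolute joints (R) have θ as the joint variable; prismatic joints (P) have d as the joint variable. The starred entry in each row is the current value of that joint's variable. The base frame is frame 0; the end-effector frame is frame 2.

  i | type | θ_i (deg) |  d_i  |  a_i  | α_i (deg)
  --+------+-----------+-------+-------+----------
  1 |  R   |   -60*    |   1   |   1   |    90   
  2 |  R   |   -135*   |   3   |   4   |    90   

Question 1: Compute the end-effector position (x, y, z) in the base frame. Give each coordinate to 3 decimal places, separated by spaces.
after link 1: o_1 = (0.5000, -0.8660, 1.0000)
after link 2: o_2 = (-3.5123, 0.0835, -1.8284)

-3.512 0.083 -1.828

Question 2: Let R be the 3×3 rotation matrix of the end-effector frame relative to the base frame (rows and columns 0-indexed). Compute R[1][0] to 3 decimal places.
End-effector x-axis (col 0 of R) = (-0.3536,0.6124,-0.7071)
R[1][0] = 0.6124

0.612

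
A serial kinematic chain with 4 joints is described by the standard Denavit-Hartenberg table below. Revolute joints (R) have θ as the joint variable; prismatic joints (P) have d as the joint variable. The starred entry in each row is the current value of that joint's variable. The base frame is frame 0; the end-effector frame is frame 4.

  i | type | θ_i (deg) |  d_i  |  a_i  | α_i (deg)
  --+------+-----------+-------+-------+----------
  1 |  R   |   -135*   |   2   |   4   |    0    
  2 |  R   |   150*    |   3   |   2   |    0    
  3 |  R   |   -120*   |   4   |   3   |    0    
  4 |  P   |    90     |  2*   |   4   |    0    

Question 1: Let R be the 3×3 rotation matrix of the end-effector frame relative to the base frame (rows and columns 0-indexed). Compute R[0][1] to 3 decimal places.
0.259

End-effector y-axis (col 1 of R) = (0.2588,0.9659,0.0000)
R[0][1] = 0.2588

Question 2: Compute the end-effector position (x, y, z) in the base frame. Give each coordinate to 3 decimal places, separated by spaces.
after link 1: o_1 = (-2.8284, -2.8284, 2.0000)
after link 2: o_2 = (-0.8966, -2.3108, 5.0000)
after link 3: o_3 = (-1.6730, -5.2086, 9.0000)
after link 4: o_4 = (2.1907, -6.2438, 11.0000)

2.191 -6.244 11.000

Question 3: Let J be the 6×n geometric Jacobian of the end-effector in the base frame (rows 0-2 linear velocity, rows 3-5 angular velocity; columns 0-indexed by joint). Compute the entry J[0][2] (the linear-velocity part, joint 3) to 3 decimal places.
axis z_2 = (0.0000,0.0000,1.0000); lever o_n−o_2 = (3.0872,-3.9331,6.0000)
cross product → J_v[:, 2] = (3.9331,3.0872,-0.0000)
J_ω[:, 2] = z_2
entry J[0][2] = 3.9331

3.933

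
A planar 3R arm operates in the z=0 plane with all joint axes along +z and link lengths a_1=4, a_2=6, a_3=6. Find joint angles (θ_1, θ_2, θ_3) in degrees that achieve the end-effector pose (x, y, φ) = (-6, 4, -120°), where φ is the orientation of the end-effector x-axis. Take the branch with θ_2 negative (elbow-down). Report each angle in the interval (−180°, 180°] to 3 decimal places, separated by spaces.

wrist centre = target − a_3·(cos φ, sin φ) = (-3.0000, 9.1962)
cos θ_2 = (93.5692−4²−6²)/(2·4·6) = 0.8660; θ_2 = -30.0000° (elbow-down)
β = atan2(9.1962,-3.0000) = 108.0675°; ψ = atan2(-3.0000,9.1962) = -18.0675°
θ_1 = β − ψ = 126.1351°
θ_3 = φ − θ_1 − θ_2 = 143.8649° (wrapped to (-180°,180°])

126.135 -30.000 143.865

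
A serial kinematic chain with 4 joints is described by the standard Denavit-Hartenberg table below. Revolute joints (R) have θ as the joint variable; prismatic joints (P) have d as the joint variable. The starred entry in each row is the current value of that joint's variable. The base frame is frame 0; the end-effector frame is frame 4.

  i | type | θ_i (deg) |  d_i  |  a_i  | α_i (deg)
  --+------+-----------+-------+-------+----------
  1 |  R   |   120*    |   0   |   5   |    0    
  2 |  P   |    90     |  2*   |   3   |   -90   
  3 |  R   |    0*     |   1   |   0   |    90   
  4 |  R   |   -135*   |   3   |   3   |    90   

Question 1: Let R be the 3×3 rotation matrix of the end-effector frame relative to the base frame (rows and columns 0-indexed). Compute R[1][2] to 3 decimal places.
-0.259

End-effector z-axis (col 2 of R) = (0.9659,-0.2588,0.0000)
R[1][2] = -0.2588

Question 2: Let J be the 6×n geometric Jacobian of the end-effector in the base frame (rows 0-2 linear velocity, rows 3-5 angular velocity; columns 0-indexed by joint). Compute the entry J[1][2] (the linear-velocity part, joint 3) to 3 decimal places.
axis z_2 = (0.5000,-0.8660,0.0000); lever o_n−o_2 = (1.2765,2.0318,3.0000)
cross product → J_v[:, 2] = (-2.5981,-1.5000,2.1213)
J_ω[:, 2] = z_2
entry J[1][2] = -1.5000

-1.500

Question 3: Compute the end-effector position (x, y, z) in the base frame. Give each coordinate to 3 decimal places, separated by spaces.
-3.822 4.862 5.000

after link 1: o_1 = (-2.5000, 4.3301, 0.0000)
after link 2: o_2 = (-5.0981, 2.8301, 2.0000)
after link 3: o_3 = (-4.5981, 1.9641, 2.0000)
after link 4: o_4 = (-3.8216, 4.8619, 5.0000)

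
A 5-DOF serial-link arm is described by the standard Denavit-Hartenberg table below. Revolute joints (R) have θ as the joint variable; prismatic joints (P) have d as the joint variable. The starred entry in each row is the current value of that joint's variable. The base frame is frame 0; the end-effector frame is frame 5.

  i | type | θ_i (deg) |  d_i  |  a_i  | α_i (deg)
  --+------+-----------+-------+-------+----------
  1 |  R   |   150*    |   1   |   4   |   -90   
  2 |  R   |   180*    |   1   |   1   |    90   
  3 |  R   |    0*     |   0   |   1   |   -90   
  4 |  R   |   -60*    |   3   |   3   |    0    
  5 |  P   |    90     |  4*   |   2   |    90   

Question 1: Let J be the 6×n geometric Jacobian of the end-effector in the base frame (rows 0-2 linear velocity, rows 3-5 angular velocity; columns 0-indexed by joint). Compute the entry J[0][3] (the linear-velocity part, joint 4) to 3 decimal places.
1.384

axis z_3 = (-0.5000,-0.8660,0.0000); lever o_n−o_3 = (-0.7010,-7.6782,-1.5981)
cross product → J_v[:, 3] = (1.3840,-0.7990,3.2321)
J_ω[:, 3] = z_3
entry J[0][3] = 1.3840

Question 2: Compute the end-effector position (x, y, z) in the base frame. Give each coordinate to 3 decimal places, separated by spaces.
after link 1: o_1 = (-3.4641, 2.0000, 1.0000)
after link 2: o_2 = (-3.0981, 0.6340, 1.0000)
after link 3: o_3 = (-2.2321, 0.1340, 1.0000)
after link 4: o_4 = (-2.4330, -3.2141, -1.5981)
after link 5: o_5 = (-2.9330, -7.5442, -0.5981)

-2.933 -7.544 -0.598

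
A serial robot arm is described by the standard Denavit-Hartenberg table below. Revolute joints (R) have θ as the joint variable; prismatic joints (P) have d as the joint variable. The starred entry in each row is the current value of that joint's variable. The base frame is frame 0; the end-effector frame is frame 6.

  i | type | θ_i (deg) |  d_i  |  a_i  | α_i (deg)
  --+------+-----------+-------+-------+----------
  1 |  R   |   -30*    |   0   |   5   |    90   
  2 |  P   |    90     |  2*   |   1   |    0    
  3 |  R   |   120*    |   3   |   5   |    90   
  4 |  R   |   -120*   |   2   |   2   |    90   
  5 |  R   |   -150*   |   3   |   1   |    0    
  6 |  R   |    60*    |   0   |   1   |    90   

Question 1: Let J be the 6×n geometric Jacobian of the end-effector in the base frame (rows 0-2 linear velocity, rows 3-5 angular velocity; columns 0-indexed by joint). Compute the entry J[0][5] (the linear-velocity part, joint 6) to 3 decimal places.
0.808

axis z_5 = (0.3995,-0.8080,0.4330); lever o_n−o_5 = (0.4330,-0.2500,-0.8660)
cross product → J_v[:, 5] = (0.8080,0.5335,0.2500)
J_ω[:, 5] = z_5
entry J[0][5] = 0.8080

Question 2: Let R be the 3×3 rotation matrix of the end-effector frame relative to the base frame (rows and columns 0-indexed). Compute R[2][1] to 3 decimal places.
0.433

End-effector y-axis (col 1 of R) = (0.3995,-0.8080,0.4330)
R[2][1] = 0.4330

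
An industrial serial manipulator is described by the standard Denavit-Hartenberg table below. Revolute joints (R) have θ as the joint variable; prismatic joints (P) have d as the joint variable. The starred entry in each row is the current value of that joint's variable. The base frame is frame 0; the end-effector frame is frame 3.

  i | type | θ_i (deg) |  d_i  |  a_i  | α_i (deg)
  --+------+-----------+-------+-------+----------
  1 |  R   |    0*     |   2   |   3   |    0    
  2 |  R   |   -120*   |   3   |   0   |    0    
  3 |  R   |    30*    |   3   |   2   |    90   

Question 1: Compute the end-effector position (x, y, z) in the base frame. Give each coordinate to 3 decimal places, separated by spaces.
3.000 -2.000 8.000

after link 1: o_1 = (3.0000, 0.0000, 2.0000)
after link 2: o_2 = (3.0000, 0.0000, 5.0000)
after link 3: o_3 = (3.0000, -2.0000, 8.0000)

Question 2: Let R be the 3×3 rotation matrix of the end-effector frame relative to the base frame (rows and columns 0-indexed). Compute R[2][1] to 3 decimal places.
End-effector y-axis (col 1 of R) = (0.0000,0.0000,1.0000)
R[2][1] = 1.0000

1.000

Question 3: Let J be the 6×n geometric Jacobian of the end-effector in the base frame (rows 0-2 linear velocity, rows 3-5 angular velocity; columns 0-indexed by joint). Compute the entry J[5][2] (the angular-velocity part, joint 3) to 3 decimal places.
1.000

axis z_2 = (0.0000,0.0000,1.0000); lever o_n−o_2 = (0.0000,-2.0000,3.0000)
cross product → J_v[:, 2] = (2.0000,0.0000,-0.0000)
J_ω[:, 2] = z_2
entry J[5][2] = 1.0000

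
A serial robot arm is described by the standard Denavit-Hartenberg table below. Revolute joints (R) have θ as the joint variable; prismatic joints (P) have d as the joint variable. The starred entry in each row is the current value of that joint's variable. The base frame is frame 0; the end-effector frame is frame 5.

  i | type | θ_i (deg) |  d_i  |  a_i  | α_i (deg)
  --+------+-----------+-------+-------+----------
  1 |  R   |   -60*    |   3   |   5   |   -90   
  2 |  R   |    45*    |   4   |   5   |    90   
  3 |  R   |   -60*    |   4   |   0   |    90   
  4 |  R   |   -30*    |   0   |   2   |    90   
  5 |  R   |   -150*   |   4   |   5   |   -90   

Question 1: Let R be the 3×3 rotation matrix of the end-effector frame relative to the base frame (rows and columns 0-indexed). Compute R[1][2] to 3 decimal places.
-0.410

End-effector z-axis (col 2 of R) = (0.3036,-0.4098,-0.8602)
R[1][2] = -0.4098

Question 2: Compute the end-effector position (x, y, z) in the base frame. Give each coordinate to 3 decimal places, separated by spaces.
after link 1: o_1 = (2.5000, -4.3301, 3.0000)
after link 2: o_2 = (7.7319, -5.3920, -0.5355)
after link 3: o_3 = (9.1461, -7.8415, 2.2929)
after link 4: o_4 = (7.7997, -8.5094, 0.9734)
after link 5: o_5 = (12.4844, -4.1644, 0.5569)

12.484 -4.164 0.557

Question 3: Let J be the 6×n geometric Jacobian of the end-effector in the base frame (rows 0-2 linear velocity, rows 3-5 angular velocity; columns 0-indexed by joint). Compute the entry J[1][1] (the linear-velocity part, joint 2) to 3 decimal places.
axis z_1 = (0.8660,0.5000,0.0000); lever o_n−o_1 = (9.9844,0.1658,-2.4431)
cross product → J_v[:, 1] = (-1.2216,2.1158,-4.8487)
J_ω[:, 1] = z_1
entry J[1][1] = 2.1158

2.116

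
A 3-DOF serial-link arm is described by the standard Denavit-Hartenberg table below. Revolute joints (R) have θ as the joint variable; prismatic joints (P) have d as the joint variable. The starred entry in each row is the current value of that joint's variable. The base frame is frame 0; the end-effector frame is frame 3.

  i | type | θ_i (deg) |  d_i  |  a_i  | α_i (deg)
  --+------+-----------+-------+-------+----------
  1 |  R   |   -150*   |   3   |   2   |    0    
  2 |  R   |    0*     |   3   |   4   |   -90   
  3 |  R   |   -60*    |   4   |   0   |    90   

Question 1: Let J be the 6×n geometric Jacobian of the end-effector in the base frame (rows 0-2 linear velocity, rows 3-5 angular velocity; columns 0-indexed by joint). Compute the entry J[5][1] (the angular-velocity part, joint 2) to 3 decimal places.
axis z_1 = (0.0000,0.0000,1.0000); lever o_n−o_1 = (-1.4641,-5.4641,3.0000)
cross product → J_v[:, 1] = (5.4641,-1.4641,0.0000)
J_ω[:, 1] = z_1
entry J[5][1] = 1.0000

1.000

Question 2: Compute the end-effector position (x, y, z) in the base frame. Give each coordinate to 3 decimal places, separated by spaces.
-3.196 -6.464 6.000

after link 1: o_1 = (-1.7321, -1.0000, 3.0000)
after link 2: o_2 = (-5.1962, -3.0000, 6.0000)
after link 3: o_3 = (-3.1962, -6.4641, 6.0000)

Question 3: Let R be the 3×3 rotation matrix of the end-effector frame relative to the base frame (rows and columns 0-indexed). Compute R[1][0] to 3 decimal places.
End-effector x-axis (col 0 of R) = (-0.4330,-0.2500,0.8660)
R[1][0] = -0.2500

-0.250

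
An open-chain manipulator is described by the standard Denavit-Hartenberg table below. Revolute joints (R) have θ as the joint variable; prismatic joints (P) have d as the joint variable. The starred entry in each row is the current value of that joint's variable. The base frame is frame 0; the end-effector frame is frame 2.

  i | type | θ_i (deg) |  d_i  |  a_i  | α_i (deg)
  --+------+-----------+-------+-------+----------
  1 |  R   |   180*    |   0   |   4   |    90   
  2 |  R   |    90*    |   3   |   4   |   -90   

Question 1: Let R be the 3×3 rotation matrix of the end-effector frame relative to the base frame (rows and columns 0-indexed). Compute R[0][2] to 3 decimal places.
End-effector z-axis (col 2 of R) = (1.0000,-0.0000,0.0000)
R[0][2] = 1.0000

1.000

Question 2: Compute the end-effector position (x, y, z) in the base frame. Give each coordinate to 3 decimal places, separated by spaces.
-4.000 3.000 4.000

after link 1: o_1 = (-4.0000, 0.0000, 0.0000)
after link 2: o_2 = (-4.0000, 3.0000, 4.0000)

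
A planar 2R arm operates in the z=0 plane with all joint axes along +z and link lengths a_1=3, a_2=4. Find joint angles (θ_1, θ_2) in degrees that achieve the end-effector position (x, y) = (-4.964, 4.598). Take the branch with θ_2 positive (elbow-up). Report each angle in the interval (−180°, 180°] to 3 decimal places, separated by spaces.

cos θ_2 = (45.7829−3²−4²)/(2·3·4) = 0.8660; θ_2 = 30.0082° (elbow-up)
β = atan2(4.5980,-4.9640) = 137.1920°; ψ = atan2(2.0005,6.4638) = 17.1968°
θ_1 = β − ψ = 119.9952°

119.995 30.008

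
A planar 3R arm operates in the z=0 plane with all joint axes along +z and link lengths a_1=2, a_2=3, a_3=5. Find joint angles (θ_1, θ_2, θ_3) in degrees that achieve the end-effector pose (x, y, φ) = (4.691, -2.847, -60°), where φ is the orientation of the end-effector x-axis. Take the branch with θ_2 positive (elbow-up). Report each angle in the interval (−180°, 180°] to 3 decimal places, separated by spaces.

-45.011 119.999 -134.988

wrist centre = target − a_3·(cos φ, sin φ) = (2.1910, 1.4831)
cos θ_2 = (7.0001−2²−3²)/(2·2·3) = -0.5000; θ_2 = 119.9992° (elbow-up)
β = atan2(1.4831,2.1910) = 34.0948°; ψ = atan2(2.5981,0.5000) = 79.1059°
θ_1 = β − ψ = -45.0111°
θ_3 = φ − θ_1 − θ_2 = -134.9881° (wrapped to (-180°,180°])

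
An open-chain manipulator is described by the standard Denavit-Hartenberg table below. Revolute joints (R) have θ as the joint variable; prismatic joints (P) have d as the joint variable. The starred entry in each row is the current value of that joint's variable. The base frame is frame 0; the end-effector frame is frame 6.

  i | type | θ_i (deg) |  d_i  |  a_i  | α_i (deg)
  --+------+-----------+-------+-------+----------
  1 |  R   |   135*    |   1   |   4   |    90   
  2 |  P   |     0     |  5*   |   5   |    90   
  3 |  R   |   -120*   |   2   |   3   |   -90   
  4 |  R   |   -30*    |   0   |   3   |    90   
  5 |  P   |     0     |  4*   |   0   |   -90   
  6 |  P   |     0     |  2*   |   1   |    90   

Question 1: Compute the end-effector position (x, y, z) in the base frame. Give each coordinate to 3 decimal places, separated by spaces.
-5.916 6.105 -6.464

after link 1: o_1 = (-2.8284, 2.8284, 1.0000)
after link 2: o_2 = (-2.8284, 9.8995, 1.0000)
after link 3: o_3 = (-3.6049, 7.0017, -1.0000)
after link 4: o_4 = (-4.2773, 4.4922, -2.5000)
after link 5: o_5 = (-3.7597, 6.4240, -5.9641)
after link 6: o_6 = (-5.9157, 6.1051, -6.4641)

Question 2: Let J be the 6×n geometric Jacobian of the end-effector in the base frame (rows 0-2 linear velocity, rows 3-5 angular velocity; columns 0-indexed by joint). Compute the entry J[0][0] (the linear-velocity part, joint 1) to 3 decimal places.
axis z_0 = ẑ; lever o_n−o_0 = (-5.9157,6.1051,-6.4641)
cross product → J_v[:, 0] = (-6.1051,-5.9157,0.0000)
J_ω[:, 0] = z_0
entry J[0][0] = -6.1051

-6.105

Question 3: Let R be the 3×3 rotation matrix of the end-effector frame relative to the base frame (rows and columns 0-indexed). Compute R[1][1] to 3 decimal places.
End-effector y-axis (col 1 of R) = (-0.9659,0.2588,-0.0000)
R[1][1] = 0.2588

0.259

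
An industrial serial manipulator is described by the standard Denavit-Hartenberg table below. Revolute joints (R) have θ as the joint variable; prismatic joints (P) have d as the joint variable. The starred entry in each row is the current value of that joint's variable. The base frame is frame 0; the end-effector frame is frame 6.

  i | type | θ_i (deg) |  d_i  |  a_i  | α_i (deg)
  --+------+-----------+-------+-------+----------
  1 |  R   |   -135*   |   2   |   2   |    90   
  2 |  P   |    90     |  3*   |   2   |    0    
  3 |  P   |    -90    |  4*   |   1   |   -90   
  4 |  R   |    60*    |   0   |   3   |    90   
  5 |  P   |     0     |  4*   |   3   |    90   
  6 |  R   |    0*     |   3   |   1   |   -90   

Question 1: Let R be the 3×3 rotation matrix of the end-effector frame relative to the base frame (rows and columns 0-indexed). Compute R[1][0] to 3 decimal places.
-0.966

End-effector x-axis (col 0 of R) = (0.2588,-0.9659,0.0000)
R[1][0] = -0.9659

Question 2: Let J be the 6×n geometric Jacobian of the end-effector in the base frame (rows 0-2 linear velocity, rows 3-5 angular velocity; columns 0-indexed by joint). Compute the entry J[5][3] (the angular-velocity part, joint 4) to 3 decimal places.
1.000

axis z_3 = (0.0000,0.0000,1.0000); lever o_n−o_3 = (-2.0520,-7.7968,-3.0000)
cross product → J_v[:, 3] = (7.7968,-2.0520,0.0000)
J_ω[:, 3] = z_3
entry J[5][3] = 1.0000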